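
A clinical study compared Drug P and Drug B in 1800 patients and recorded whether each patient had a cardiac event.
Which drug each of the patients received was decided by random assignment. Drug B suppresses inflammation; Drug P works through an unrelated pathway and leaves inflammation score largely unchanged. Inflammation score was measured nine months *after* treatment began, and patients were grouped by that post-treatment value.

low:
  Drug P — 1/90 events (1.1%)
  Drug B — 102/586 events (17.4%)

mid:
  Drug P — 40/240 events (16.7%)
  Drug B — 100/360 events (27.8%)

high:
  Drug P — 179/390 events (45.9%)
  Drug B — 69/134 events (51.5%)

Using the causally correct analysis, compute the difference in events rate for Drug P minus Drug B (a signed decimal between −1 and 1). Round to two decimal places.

The inflammation score-specific comparison favours Drug P throughout, but the pooled figures favour Drug B. The question is whether to condition on inflammation score.
Stratifying would compare drugs among patients the drugs themselves sorted into inflammation score groups — a form of selection on an intermediate. The unconditioned pooled rates give the total causal effect.
The causal difference is the pooled difference: 0.306 − 0.251 = +0.055.

+0.05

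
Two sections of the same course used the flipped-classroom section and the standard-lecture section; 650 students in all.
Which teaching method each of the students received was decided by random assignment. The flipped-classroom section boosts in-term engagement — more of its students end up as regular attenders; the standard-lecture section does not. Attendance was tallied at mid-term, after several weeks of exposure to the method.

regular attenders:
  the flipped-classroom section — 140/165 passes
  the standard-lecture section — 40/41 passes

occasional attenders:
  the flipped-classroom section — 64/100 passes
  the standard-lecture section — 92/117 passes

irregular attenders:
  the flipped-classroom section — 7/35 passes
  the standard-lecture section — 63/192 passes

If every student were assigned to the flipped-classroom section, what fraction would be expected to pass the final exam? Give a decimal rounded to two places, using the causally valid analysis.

Mid-term attendance here is a post-treatment variable shaped by the teaching method; conditioning on it would introduce bias rather than remove it. The overall comparison is the causal one.
So P(outcome | do(the flipped-classroom section)) is just the pooled rate for the flipped-classroom section: 211/300 = 0.703.

0.70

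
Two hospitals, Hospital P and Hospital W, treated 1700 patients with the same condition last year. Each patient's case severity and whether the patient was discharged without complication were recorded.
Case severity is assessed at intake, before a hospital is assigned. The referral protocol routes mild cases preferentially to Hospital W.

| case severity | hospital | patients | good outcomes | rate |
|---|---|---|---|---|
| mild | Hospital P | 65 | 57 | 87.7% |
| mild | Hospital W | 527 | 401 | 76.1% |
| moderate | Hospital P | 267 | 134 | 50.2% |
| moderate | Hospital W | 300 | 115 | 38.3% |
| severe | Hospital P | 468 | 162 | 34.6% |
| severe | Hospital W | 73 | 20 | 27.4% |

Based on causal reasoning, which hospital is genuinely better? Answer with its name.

Here case severity is a common cause — it drives both which hospital a case falls under and the outcome. The crude comparison mixes populations; the stratum-specific rates are the causally relevant ones.
Within each level — mild: 87.7% vs 76.1%; moderate: 50.2% vs 38.3%; severe: 34.6% vs 27.4% — Hospital P is higher every time.

Hospital P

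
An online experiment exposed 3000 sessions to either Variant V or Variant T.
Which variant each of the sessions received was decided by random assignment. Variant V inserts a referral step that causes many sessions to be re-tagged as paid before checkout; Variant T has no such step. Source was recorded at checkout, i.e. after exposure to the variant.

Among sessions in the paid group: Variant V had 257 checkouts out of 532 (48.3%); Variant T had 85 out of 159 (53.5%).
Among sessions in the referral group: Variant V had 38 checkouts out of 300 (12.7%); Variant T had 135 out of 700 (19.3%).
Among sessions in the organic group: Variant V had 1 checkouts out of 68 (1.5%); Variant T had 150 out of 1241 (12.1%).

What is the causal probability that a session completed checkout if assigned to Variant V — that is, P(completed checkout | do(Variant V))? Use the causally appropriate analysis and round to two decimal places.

Traffic source is downstream of the variant. One should not condition on a consequence of treatment, so the overall rates are the right comparison.
So P(outcome | do(Variant V)) is just the pooled rate for Variant V: 296/900 = 0.329.

0.33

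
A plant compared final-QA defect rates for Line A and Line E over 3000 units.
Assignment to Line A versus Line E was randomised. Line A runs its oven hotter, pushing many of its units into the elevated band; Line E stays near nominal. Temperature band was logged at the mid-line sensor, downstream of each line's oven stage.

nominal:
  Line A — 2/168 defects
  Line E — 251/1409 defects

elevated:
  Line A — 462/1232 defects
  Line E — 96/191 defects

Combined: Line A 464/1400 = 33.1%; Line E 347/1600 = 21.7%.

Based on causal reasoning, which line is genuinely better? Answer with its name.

The in-process temperature band-specific comparison favours Line A throughout, but the pooled figures favour Line E. The question is whether to condition on in-process temperature band.
In-process temperature band here is a post-treatment variable shaped by the line; conditioning on it would introduce bias rather than remove it. The overall comparison is the causal one.
Pooled: Line A 33.1% vs Line E 21.7%; Line E is lower overall.

Line E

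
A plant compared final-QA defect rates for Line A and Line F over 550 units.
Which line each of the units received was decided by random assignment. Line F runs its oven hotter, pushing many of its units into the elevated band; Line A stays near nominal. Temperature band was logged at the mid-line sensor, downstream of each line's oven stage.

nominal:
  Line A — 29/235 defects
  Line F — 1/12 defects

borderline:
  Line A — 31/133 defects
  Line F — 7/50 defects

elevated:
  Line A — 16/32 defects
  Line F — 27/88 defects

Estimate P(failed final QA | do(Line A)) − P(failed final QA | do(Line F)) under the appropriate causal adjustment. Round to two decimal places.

-0.04

In-process temperature band lies on the pathway line → in-process temperature band → outcome, so adjusting for it blocks the indirect effect. For the total causal effect of line, use the unadjusted pooled rates.
The causal difference is the pooled difference: 0.190 − 0.233 = -0.043.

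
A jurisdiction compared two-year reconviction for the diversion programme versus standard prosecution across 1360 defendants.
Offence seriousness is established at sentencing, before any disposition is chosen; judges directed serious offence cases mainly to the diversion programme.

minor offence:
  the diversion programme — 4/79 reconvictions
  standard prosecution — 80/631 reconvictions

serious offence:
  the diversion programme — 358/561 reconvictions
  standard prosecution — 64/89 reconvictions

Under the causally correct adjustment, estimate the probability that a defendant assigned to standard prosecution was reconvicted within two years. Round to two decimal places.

Since offence seriousness is a pre-existing factor (not a product of the disposition) and it affects the outcome on its own, it is a confounder. The stratified rates, not the pooled rate, identify the causal effect.
Standardising standard prosecution to the population offence seriousness mix: 0.522·80/631 + 0.478·64/89 = 0.410.

0.41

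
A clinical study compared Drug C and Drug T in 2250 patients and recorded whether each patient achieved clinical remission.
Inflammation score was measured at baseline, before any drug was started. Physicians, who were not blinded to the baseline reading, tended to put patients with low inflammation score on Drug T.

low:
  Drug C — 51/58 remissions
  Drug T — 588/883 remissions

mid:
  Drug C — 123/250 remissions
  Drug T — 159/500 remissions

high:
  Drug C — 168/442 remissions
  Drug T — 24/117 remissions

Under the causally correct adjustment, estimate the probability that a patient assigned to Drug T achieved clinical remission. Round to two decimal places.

0.44

Within every inflammation score level Drug C has the higher rate, yet pooled Drug T does — Simpson's reversal.
Since inflammation score is a pre-existing factor (not a product of the drug) and it affects the outcome on its own, it is a confounder. The stratified rates, not the pooled rate, identify the causal effect.
Standardising Drug T to the population inflammation score mix: 0.418·588/883 + 0.333·159/500 + 0.248·24/117 = 0.435.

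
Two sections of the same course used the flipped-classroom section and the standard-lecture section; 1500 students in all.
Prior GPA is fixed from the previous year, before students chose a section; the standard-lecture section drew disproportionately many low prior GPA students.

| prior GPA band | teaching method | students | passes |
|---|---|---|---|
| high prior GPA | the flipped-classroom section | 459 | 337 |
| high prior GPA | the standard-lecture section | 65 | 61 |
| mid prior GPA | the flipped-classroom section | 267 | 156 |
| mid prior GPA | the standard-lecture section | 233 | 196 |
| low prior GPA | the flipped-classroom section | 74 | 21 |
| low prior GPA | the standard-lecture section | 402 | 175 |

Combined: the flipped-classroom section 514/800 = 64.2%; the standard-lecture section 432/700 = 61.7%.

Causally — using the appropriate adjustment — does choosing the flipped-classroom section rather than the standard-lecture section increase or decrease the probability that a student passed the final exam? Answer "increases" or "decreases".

Since prior GPA band is a pre-existing factor (not a product of the teaching method) and it affects the outcome on its own, it is a confounder. The stratified rates, not the pooled rate, identify the causal effect.
Within each level — high prior GPA: 73.4% vs 93.8%; mid prior GPA: 58.4% vs 84.1%; low prior GPA: 28.4% vs 43.5% — the standard-lecture section is higher every time.

decreases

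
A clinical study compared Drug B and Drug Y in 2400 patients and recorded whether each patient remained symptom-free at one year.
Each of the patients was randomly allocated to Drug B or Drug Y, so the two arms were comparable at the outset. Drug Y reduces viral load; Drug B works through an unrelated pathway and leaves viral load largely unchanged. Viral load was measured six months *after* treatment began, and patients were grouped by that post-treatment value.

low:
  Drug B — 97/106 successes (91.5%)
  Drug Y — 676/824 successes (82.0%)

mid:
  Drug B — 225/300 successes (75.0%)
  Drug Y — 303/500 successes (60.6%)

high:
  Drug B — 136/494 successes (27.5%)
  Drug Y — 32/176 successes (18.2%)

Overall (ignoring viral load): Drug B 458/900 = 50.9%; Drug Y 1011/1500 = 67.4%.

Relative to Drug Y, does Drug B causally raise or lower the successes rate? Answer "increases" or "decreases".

decreases

Viral load is downstream of the drug. One should not condition on a consequence of treatment, so the overall rates are the right comparison.
Pooled: Drug B 50.9% vs Drug Y 67.4%; Drug Y is higher overall.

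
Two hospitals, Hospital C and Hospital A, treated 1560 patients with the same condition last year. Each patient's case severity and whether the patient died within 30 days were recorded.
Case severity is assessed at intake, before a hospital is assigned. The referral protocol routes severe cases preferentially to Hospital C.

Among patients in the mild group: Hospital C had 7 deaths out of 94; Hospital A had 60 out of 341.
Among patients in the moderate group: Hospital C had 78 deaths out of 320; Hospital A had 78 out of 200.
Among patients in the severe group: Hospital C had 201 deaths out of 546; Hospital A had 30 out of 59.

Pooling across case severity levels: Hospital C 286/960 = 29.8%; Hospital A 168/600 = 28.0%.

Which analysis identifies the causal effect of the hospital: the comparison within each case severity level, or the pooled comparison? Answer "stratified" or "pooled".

stratified

Case severity is set before the hospital has any effect — it is not caused by the hospital — and it independently drives the outcome. That makes it a confounder, so the causal comparison is within case severity levels.
Within each level — mild: 7.4% vs 17.6%; moderate: 24.4% vs 39.0%; severe: 36.8% vs 50.8% — Hospital C is lower every time.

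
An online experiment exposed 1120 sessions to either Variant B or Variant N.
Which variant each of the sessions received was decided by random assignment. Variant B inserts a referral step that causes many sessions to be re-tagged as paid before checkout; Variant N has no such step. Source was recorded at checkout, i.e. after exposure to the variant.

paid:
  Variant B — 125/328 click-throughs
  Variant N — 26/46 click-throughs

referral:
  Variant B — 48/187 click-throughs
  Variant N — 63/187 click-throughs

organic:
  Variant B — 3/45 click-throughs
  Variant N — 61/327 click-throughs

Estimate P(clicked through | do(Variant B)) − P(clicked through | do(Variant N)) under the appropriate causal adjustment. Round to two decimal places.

Traffic source is recorded after the variant and is itself shifted by it — it sits on the causal path from variant to outcome. Conditioning on a mediator would strip out part of the effect we want; the pooled comparison gives the total causal effect.
The causal difference is the pooled difference: 0.314 − 0.268 = +0.046.

+0.05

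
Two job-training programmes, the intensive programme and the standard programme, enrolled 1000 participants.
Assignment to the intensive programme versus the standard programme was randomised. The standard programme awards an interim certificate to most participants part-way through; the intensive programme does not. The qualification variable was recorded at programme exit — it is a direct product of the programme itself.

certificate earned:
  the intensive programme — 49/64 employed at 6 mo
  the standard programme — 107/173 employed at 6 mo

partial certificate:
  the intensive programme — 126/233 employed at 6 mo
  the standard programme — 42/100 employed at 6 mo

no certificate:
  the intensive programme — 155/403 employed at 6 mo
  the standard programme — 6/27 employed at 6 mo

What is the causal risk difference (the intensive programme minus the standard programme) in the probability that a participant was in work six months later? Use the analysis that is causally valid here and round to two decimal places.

-0.05

Qualification attained during the programme is recorded after the programme and is itself shifted by it — it sits on the causal path from programme to outcome. Conditioning on a mediator would strip out part of the effect we want; the pooled comparison gives the total causal effect.
The causal difference is the pooled difference: 0.471 − 0.517 = -0.045.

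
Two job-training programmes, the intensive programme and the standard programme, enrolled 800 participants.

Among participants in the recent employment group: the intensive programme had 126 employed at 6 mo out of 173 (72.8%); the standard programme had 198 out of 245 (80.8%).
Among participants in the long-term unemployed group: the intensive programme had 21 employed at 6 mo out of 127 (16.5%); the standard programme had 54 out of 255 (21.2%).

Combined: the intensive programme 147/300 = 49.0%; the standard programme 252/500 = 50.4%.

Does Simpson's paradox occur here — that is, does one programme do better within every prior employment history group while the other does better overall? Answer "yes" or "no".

no

Within each prior employment history level (recent employment 72.8% vs 80.8%; long-term unemployed 16.5% vs 21.2%), the standard programme has the higher rate every time. Pooled: 49.0% vs 50.4% — the standard programme has the higher rate overall. They agree.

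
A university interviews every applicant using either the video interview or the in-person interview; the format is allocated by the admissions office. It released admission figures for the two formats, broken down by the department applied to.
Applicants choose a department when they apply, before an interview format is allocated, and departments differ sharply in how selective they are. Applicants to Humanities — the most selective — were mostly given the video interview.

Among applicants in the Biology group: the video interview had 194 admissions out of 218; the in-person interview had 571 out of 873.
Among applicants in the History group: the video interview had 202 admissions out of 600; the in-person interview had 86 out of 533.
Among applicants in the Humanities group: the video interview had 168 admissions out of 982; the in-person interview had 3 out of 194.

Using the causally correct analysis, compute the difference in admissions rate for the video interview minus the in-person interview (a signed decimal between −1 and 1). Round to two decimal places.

+0.19

Nothing the interview format does changes department; the imbalance is an allocation artefact. With department also predicting the outcome, the pooled figure is confounded, and the within-stratum comparison is the causal one.
Adjusting over the population distribution of department: 0.321·(0.890−0.654) + 0.333·(0.337−0.161) + 0.346·(0.171−0.015) = +0.188.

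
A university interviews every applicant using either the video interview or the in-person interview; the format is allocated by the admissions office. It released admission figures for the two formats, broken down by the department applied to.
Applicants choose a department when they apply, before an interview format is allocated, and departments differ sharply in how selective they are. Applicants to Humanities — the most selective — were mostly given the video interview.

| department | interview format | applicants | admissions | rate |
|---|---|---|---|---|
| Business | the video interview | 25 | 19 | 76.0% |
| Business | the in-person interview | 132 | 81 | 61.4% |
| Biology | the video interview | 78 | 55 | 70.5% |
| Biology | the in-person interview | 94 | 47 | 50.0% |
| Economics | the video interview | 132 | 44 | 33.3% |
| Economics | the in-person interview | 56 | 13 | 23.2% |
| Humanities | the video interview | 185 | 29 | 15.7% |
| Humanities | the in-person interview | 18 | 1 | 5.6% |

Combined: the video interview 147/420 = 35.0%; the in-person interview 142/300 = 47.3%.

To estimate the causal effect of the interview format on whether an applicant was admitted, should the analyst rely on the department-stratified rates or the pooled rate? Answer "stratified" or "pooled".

stratified

The imbalance in department arose from how applicants were allocated, not from anything the interview format did; and department independently affects the outcome. The pooled gap is confounded — condition on department.
Within each level — Business: 76.0% vs 61.4%; Biology: 70.5% vs 50.0%; Economics: 33.3% vs 23.2%; Humanities: 15.7% vs 5.6% — the video interview is higher every time.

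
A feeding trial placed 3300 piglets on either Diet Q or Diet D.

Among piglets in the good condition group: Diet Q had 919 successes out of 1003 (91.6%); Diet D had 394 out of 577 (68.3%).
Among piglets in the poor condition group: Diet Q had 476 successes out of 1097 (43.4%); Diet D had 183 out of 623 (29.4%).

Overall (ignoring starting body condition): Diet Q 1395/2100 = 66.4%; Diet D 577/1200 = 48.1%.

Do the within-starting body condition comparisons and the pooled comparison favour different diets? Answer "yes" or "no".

no

Within each starting body condition level (good condition 91.6% vs 68.3%; poor condition 43.4% vs 29.4%), Diet Q has the higher rate every time. Pooled: 66.4% vs 48.1% — Diet Q has the higher rate overall. They agree.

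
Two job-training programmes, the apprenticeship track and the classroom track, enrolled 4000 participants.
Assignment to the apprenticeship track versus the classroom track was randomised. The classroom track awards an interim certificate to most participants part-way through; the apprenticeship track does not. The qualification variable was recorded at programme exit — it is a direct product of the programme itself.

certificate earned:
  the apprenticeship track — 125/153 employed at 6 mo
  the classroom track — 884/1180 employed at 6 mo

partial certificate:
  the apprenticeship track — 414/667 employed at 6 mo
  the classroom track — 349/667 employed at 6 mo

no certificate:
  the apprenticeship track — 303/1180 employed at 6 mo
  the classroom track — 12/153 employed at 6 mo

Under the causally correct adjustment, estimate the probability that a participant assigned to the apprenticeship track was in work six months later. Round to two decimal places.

0.42

Qualification attained during the programme here is a post-treatment variable shaped by the programme; conditioning on it would introduce bias rather than remove it. The overall comparison is the causal one.
So P(outcome | do(the apprenticeship track)) is just the pooled rate for the apprenticeship track: 842/2000 = 0.421.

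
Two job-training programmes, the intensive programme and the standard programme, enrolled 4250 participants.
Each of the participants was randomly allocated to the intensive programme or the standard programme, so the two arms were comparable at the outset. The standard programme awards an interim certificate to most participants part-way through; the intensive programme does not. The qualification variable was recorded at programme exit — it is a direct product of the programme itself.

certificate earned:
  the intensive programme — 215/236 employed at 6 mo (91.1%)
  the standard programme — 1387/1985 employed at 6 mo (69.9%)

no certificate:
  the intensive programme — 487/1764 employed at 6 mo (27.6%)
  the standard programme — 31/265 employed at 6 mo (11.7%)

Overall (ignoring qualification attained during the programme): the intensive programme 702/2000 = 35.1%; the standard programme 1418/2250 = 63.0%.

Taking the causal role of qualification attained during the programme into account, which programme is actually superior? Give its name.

the standard programme

Qualification attained during the programme lies on the pathway programme → qualification attained during the programme → outcome, so adjusting for it blocks the indirect effect. For the total causal effect of programme, use the unadjusted pooled rates.
Pooled: the intensive programme 35.1% vs the standard programme 63.0%; the standard programme is higher overall.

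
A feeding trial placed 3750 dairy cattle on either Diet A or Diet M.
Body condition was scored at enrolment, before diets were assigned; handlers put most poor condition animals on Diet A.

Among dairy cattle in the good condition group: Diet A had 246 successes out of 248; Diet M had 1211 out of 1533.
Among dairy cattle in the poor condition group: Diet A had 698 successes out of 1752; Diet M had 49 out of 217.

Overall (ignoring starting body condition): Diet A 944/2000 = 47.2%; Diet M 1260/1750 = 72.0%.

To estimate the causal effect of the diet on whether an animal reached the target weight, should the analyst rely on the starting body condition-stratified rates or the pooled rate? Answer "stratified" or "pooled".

stratified

Starting body condition satisfies the back-door criterion: it is not a descendant of the diet, and it blocks the spurious path from diet to outcome. Adjusting for it (i.e., using the within-starting body condition rates) gives the causal effect.
Within each level — good condition: 99.2% vs 79.0%; poor condition: 39.8% vs 22.6% — Diet A is higher every time.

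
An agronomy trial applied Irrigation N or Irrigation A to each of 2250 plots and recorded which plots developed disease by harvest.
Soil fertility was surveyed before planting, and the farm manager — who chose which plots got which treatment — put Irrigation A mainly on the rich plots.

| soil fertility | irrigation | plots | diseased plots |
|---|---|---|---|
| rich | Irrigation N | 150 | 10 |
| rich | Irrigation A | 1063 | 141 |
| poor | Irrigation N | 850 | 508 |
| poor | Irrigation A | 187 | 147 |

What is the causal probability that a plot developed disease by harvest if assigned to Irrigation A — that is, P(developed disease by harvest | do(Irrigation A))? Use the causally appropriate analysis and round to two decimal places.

The imbalance in soil fertility arose from how plots were allocated, not from anything the irrigation did; and soil fertility independently affects the outcome. The pooled gap is confounded — condition on soil fertility.
Standardising Irrigation A to the population soil fertility mix: 0.539·141/1063 + 0.461·147/187 = 0.434.

0.43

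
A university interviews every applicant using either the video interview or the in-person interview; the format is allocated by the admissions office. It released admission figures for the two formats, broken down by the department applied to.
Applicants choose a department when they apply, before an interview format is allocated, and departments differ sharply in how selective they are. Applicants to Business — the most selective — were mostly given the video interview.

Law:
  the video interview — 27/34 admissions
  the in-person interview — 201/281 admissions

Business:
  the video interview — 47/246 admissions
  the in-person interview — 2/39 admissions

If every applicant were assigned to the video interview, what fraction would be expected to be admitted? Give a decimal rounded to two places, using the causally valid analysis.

Nothing the interview format does changes department; the imbalance is an allocation artefact. With department also predicting the outcome, the pooled figure is confounded, and the within-stratum comparison is the causal one.
Standardising the video interview to the population department mix: 0.525·27/34 + 0.475·47/246 = 0.508.

0.51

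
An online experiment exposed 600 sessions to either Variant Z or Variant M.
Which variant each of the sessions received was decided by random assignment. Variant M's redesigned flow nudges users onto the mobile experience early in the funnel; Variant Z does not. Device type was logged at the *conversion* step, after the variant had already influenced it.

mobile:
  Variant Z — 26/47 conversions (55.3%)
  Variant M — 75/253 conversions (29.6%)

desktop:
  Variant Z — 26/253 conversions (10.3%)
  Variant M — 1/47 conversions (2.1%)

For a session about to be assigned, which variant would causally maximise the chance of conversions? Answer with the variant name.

Variant M

Within every device type level Variant Z has the higher rate, yet pooled Variant M does — Simpson's reversal.
Device type is downstream of the variant. One should not condition on a consequence of treatment, so the overall rates are the right comparison.
Pooled: Variant Z 17.3% vs Variant M 25.3%; Variant M is higher overall.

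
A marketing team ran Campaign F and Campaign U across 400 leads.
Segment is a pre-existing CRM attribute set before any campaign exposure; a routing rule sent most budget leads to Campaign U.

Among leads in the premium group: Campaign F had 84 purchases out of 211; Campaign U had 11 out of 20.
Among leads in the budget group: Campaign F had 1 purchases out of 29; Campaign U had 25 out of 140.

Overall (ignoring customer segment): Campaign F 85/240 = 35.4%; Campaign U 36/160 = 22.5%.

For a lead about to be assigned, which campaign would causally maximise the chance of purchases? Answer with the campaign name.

Campaign U

Customer segment satisfies the back-door criterion: it is not a descendant of the campaign, and it blocks the spurious path from campaign to outcome. Adjusting for it (i.e., using the within-customer segment rates) gives the causal effect.
Within each level — premium: 39.8% vs 55.0%; budget: 3.4% vs 17.9% — Campaign U is higher every time.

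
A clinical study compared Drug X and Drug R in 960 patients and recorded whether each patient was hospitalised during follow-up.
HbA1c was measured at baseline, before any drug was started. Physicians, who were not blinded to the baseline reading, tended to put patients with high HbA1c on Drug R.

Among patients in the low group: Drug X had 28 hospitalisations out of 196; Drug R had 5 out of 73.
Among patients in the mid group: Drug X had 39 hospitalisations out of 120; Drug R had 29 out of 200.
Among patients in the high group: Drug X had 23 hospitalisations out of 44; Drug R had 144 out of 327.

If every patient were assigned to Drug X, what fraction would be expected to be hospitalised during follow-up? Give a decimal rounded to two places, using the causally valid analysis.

Drug R is lower inside every HbA1c stratum but Drug X is lower in aggregate. Whether to stratify depends on how HbA1c relates to the drug.
Nothing the drug does changes HbA1c; the imbalance is an allocation artefact. With HbA1c also predicting the outcome, the pooled figure is confounded, and the within-stratum comparison is the causal one.
Standardising Drug X to the population HbA1c mix: 0.280·28/196 + 0.333·39/120 + 0.386·23/44 = 0.350.

0.35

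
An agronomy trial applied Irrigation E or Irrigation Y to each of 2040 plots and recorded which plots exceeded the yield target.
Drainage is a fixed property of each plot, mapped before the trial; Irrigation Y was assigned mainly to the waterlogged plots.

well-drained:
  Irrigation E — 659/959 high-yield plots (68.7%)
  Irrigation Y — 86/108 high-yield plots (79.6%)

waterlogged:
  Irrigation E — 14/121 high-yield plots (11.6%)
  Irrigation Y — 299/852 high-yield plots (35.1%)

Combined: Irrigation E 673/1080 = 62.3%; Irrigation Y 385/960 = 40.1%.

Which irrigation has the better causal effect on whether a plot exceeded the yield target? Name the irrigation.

Irrigation Y

The field drainage-specific comparison favours Irrigation Y throughout, but the pooled figures favour Irrigation E. The question is whether to condition on field drainage.
Since field drainage is a pre-existing factor (not a product of the irrigation) and it affects the outcome on its own, it is a confounder. The stratified rates, not the pooled rate, identify the causal effect.
Within each level — well-drained: 68.7% vs 79.6%; waterlogged: 11.6% vs 35.1% — Irrigation Y is higher every time.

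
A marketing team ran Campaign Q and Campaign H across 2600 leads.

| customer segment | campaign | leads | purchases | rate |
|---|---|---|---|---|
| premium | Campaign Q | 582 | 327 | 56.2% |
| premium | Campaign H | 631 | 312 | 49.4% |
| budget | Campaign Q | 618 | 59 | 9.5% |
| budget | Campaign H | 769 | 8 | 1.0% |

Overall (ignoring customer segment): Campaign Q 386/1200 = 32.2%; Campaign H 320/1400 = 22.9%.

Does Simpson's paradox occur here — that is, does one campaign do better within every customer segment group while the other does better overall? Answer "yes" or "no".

Within each customer segment level (premium 56.2% vs 49.4%; budget 9.5% vs 1.0%), Campaign Q has the higher rate every time. Pooled: 32.2% vs 22.9% — Campaign Q has the higher rate overall. They agree.

no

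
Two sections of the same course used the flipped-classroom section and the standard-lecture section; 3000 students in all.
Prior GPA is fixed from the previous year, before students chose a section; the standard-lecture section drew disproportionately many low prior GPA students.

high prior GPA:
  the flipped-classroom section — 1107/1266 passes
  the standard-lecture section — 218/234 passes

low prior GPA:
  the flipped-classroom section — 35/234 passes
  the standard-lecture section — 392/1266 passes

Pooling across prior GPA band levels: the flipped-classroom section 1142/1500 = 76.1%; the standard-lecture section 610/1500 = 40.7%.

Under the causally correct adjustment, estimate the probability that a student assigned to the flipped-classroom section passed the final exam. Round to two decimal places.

Here prior GPA band is a common cause — it drives both which teaching method a case falls under and the outcome. The crude comparison mixes populations; the stratum-specific rates are the causally relevant ones.
Standardising the flipped-classroom section to the population prior GPA band mix: 0.500·1107/1266 + 0.500·35/234 = 0.512.

0.51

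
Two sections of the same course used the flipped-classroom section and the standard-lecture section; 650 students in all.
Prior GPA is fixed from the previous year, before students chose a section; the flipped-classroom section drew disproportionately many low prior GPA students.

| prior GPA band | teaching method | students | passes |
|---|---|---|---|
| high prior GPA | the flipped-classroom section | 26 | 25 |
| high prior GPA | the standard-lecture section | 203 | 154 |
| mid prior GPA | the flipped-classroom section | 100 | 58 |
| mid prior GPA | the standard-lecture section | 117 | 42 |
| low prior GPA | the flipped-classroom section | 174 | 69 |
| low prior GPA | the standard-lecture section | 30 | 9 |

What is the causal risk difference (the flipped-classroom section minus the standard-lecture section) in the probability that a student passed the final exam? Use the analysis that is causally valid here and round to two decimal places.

+0.18

The stratified and pooled comparisons disagree (the flipped-classroom section wins within each prior GPA band; the standard-lecture section wins overall), so the answer turns on the causal role of prior GPA band.
Prior GPA band satisfies the back-door criterion: it is not a descendant of the teaching method, and it blocks the spurious path from teaching method to outcome. Adjusting for it (i.e., using the within-prior GPA band rates) gives the causal effect.
Adjusting over the population distribution of prior GPA band: 0.352·(0.962−0.759) + 0.334·(0.580−0.359) + 0.314·(0.397−0.300) = +0.176.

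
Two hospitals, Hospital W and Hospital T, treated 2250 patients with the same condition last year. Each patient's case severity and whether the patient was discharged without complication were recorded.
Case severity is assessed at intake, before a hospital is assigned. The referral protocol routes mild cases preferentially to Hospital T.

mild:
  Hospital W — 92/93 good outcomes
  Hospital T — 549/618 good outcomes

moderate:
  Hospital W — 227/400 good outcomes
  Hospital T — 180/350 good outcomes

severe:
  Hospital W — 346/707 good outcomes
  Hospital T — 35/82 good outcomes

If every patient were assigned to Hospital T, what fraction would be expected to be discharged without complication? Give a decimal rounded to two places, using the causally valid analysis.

0.60

Nothing the hospital does changes case severity; the imbalance is an allocation artefact. With case severity also predicting the outcome, the pooled figure is confounded, and the within-stratum comparison is the causal one.
Standardising Hospital T to the population case severity mix: 0.316·549/618 + 0.333·180/350 + 0.351·35/82 = 0.602.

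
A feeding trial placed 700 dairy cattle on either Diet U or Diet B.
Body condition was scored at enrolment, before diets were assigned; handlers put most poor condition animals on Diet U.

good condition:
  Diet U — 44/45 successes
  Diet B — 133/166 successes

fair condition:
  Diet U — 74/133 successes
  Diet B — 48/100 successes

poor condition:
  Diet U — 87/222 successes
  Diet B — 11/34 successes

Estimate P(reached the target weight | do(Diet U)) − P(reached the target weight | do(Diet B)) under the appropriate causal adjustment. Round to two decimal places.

Starting body condition differs across diets for reasons unrelated to any effect of the diet itself, and it separately predicts the outcome — a classic confounder. We must compare within starting body condition levels.
Adjusting over the population distribution of starting body condition: 0.301·(0.978−0.801) + 0.333·(0.556−0.480) + 0.366·(0.392−0.324) = +0.104.

+0.10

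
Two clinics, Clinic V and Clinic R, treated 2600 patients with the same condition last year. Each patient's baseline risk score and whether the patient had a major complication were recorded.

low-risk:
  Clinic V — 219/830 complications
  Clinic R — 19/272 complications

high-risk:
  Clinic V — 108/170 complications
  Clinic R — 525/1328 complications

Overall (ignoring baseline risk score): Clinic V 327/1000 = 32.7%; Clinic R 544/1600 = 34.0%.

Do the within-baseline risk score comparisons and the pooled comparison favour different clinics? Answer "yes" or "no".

Within each baseline risk score level (low-risk 26.4% vs 7.0%; high-risk 63.5% vs 39.5%), Clinic R has the lower rate every time. Pooled: 32.7% vs 34.0% — Clinic V has the lower rate overall. The two comparisons disagree.

yes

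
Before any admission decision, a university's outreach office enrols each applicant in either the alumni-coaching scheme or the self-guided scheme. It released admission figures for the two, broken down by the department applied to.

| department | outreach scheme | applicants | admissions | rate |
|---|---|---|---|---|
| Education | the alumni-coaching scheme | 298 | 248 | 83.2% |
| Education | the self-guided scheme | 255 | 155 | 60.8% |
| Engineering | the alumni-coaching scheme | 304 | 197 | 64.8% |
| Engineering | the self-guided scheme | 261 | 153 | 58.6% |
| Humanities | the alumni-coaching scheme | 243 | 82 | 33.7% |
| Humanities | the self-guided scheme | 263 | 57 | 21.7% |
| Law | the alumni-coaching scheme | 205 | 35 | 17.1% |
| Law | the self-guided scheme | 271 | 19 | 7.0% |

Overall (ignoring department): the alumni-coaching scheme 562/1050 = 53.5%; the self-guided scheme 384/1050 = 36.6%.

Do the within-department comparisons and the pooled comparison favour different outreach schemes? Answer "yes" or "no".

Within each department level (Education 83.2% vs 60.8%; Engineering 64.8% vs 58.6%; Humanities 33.7% vs 21.7%; Law 17.1% vs 7.0%), the alumni-coaching scheme has the higher rate every time. Pooled: 53.5% vs 36.6% — the alumni-coaching scheme has the higher rate overall. They agree.

no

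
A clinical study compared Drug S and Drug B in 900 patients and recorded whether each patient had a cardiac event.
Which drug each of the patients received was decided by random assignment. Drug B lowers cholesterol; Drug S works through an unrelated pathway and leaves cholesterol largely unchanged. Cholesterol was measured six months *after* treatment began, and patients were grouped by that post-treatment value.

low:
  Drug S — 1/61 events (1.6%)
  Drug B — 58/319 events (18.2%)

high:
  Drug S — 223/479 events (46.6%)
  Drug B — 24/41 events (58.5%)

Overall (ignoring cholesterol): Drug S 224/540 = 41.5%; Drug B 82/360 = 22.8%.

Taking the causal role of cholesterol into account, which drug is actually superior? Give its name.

Drug B

Stratifying would compare drugs among patients the drugs themselves sorted into cholesterol groups — a form of selection on an intermediate. The unconditioned pooled rates give the total causal effect.
Pooled: Drug S 41.5% vs Drug B 22.8%; Drug B is lower overall.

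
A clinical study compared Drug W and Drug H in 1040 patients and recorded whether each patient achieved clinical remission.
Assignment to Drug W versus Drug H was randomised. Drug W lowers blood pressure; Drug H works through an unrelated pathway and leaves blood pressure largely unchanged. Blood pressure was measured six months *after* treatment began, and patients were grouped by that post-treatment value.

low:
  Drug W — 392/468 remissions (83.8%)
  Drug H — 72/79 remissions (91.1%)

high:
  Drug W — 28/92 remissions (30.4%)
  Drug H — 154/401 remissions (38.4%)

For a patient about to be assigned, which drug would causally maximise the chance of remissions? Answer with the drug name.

Within every blood pressure level Drug H has the higher rate, yet pooled Drug W does — Simpson's reversal.
Because the drug influences blood pressure, blood pressure is a post-treatment mediator, not a confounder. Stratifying on it would bias the estimate; the causal effect is the crude pooled difference.
Pooled: Drug W 75.0% vs Drug H 47.1%; Drug W is higher overall.

Drug W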